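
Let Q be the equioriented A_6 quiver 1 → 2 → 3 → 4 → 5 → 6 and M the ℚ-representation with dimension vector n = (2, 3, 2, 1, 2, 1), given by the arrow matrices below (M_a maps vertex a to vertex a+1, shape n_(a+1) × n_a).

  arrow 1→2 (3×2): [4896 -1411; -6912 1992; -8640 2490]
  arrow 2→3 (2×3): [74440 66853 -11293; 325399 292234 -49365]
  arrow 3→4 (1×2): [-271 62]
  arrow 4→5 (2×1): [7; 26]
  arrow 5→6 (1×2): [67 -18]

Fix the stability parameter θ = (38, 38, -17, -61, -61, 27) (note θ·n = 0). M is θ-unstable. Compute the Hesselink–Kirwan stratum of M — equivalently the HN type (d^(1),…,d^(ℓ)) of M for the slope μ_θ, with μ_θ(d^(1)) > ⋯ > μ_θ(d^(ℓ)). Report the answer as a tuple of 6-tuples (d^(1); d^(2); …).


Via rank(M_{q-1}∘⋯∘M_p): M ≅ I[1,1], I[1,6], I[2,2], I[2,3], I[5,5].
μ_θ-semistable layers: μ^(1)=38; μ^(2)=27; μ^(3)=21/2; μ^(4)=-63/5; μ^(5)=-61

((1, 1, 0, 0, 0, 0); (0, 0, 0, 0, 0, 1); (0, 1, 1, 0, 0, 0); (1, 1, 1, 1, 1, 0); (0, 0, 0, 0, 1, 0))


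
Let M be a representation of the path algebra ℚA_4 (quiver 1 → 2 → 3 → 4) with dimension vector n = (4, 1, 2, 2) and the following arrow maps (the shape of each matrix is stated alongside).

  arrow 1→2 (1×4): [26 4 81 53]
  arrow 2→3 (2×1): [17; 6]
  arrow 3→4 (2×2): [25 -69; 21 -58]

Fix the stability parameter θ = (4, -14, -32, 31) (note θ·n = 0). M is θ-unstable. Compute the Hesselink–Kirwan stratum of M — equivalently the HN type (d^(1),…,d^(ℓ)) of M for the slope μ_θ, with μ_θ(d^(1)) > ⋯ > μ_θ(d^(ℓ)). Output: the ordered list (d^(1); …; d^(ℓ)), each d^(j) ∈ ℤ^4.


Via rank(M_{q-1}∘⋯∘M_p): M ≅ I[1,1]^3, I[1,4], I[3,4].
μ_θ-semistable layers: μ^(1)=31; μ^(2)=4; μ^(3)=-14; μ^(4)=-32

((0, 0, 0, 2); (3, 0, 0, 0); (1, 1, 1, 0); (0, 0, 1, 0))


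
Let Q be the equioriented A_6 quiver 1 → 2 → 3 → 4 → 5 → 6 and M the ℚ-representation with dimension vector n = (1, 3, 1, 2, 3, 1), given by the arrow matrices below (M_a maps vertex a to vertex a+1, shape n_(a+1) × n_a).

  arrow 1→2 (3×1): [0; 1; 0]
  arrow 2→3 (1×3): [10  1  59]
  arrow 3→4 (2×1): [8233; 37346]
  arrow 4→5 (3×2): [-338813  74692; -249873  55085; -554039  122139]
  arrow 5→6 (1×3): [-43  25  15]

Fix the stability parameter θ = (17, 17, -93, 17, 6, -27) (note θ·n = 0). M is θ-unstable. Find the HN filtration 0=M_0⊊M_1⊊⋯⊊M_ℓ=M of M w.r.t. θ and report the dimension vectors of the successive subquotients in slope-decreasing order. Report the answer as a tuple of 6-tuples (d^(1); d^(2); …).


Via rank(M_{q-1}∘⋯∘M_p): M ≅ I[1,6], I[2,2]^2, I[4,5], I[5,5].
μ_θ-semistable layers: μ^(1)=17; μ^(2)=23/2; μ^(3)=6; μ^(4)=-4/3; μ^(5)=-59/3

((0, 2, 0, 0, 0, 0); (0, 0, 0, 1, 1, 0); (0, 0, 0, 0, 1, 0); (0, 0, 0, 1, 1, 1); (1, 1, 1, 0, 0, 0))


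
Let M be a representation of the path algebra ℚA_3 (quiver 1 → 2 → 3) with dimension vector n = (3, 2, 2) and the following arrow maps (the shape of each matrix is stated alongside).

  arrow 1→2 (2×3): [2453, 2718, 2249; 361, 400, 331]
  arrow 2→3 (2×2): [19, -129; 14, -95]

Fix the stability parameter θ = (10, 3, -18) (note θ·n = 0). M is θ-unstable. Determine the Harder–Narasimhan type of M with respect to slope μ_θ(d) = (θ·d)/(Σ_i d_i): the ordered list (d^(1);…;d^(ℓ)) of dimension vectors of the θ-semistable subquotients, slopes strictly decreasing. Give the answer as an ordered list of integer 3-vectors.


Via rank(M_{q-1}∘⋯∘M_p): M ≅ I[1,1], I[1,3]^2.
μ_θ-semistable layers: μ^(1)=10; μ^(2)=-5/3

((1, 0, 0); (2, 2, 2))


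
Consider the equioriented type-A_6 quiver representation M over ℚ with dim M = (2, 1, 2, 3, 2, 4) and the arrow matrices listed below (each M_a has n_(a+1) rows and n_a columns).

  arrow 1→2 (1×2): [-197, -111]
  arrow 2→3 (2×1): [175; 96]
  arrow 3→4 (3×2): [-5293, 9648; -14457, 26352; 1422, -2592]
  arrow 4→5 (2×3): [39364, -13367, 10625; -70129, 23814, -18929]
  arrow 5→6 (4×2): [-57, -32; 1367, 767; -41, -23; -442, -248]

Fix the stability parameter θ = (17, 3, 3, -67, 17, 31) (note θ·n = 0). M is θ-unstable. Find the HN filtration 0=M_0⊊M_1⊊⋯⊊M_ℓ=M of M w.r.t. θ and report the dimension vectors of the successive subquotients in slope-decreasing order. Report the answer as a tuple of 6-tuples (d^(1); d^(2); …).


Via rank(M_{q-1}∘⋯∘M_p): M ≅ I[1,1], I[1,6], I[3,3], I[4,4], I[4,6], I[6,6]^2.
μ_θ-semistable layers: μ^(1)=31; μ^(2)=17; μ^(3)=3; μ^(4)=-11; μ^(5)=-67

((0, 0, 0, 0, 0, 4); (1, 0, 0, 0, 2, 0); (0, 0, 1, 0, 0, 0); (1, 1, 1, 1, 0, 0); (0, 0, 0, 2, 0, 0))


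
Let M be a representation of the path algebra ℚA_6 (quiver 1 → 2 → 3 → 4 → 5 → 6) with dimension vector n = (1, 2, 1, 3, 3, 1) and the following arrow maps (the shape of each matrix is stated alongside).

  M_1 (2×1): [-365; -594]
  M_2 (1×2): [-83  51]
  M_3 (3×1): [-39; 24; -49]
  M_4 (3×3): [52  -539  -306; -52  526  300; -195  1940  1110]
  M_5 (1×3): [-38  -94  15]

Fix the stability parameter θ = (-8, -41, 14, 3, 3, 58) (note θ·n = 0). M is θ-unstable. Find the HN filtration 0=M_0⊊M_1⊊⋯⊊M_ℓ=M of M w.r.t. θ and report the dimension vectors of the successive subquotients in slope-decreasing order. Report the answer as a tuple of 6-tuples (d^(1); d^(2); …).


Barcode: M ≅ I[1,6], I[2,2], I[4,4], I[4,5], I[5,5]. HN layers by μ_θ (5 steps, strictly decreasing):
  μ^(1)=58; μ^(2)=20/3; μ^(3)=3; μ^(4)=-49/2; μ^(5)=-41

((0, 0, 0, 0, 0, 1); (0, 0, 1, 1, 1, 0); (0, 0, 0, 2, 2, 0); (1, 1, 0, 0, 0, 0); (0, 1, 0, 0, 0, 0))


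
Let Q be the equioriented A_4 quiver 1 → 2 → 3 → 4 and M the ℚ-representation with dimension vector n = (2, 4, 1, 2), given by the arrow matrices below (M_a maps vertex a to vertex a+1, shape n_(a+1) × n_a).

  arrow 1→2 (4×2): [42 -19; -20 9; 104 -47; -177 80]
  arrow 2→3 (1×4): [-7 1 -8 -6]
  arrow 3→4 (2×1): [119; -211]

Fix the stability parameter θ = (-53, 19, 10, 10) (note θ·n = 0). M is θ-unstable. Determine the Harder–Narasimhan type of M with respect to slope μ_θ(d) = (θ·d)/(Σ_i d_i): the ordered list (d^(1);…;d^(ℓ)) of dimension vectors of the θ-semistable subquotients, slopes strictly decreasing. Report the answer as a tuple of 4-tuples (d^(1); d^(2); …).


Interval decomposition of M: I[1,2], I[1,4], I[2,2]^2, I[4,4].
HN type (ℓ=4): μ^(1)=19; μ^(2)=13; μ^(3)=10; μ^(4)=-53

((0, 3, 0, 0); (0, 1, 1, 1); (0, 0, 0, 1); (2, 0, 0, 0))


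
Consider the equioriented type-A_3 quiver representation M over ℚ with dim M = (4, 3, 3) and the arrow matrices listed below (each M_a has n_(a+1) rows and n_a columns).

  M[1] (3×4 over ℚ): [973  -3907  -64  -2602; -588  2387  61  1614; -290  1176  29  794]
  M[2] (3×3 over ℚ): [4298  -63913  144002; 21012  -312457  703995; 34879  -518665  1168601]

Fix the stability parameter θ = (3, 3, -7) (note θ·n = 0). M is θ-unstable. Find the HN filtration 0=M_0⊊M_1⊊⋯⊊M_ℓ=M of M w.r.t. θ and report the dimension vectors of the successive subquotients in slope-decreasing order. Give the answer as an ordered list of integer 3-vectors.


Via rank(M_{q-1}∘⋯∘M_p): M ≅ I[1,1], I[1,3]^3.
μ_θ-semistable layers: μ^(1)=3; μ^(2)=-1/3

((1, 0, 0); (3, 3, 3))


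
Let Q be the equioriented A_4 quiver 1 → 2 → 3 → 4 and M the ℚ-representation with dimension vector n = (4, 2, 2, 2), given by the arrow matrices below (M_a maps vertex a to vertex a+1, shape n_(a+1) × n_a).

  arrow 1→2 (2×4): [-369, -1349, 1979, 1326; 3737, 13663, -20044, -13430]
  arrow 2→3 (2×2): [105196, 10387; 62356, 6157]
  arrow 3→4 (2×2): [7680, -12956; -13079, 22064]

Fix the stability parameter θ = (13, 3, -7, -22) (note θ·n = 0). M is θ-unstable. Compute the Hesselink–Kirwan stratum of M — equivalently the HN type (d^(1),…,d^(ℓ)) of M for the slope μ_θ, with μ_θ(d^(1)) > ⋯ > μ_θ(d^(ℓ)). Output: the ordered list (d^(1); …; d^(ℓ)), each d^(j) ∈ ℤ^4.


Via rank(M_{q-1}∘⋯∘M_p): M ≅ I[1,1]^2, I[1,2], I[1,4], I[3,4].
μ_θ-semistable layers: μ^(1)=13; μ^(2)=8; μ^(3)=-13/4; μ^(4)=-29/2

((2, 0, 0, 0); (1, 1, 0, 0); (1, 1, 1, 1); (0, 0, 1, 1))


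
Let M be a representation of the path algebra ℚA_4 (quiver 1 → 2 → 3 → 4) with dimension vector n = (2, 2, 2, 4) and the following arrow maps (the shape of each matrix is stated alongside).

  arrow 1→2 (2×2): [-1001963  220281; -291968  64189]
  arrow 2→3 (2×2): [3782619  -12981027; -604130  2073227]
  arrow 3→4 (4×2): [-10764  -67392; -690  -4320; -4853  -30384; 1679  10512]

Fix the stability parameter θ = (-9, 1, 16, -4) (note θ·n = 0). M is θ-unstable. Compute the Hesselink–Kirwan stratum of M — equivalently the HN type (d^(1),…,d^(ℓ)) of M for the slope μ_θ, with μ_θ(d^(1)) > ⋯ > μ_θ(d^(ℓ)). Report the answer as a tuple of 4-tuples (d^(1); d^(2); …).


Barcode: M ≅ I[1,3], I[1,4], I[4,4]^3. HN layers by μ_θ (5 steps, strictly decreasing):
  μ^(1)=16; μ^(2)=6; μ^(3)=1; μ^(4)=-4; μ^(5)=-9

((0, 0, 1, 0); (0, 0, 1, 1); (0, 2, 0, 0); (0, 0, 0, 3); (2, 0, 0, 0))


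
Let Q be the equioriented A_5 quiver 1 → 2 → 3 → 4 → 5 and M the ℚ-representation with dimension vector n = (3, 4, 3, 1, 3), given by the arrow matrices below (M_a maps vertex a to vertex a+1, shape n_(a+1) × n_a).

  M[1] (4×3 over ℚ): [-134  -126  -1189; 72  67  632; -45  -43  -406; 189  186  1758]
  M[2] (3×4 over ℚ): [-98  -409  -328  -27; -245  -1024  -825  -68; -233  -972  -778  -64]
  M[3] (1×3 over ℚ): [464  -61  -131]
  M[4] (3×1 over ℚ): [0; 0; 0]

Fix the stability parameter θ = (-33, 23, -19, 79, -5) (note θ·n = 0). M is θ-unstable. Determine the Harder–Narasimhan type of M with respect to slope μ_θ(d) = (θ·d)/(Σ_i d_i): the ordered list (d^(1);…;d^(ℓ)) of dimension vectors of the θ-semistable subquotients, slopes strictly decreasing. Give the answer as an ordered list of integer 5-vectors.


Via rank(M_{q-1}∘⋯∘M_p): M ≅ I[1,3]^2, I[1,4], I[2,2], I[5,5]^3.
μ_θ-semistable layers: μ^(1)=79; μ^(2)=23; μ^(3)=2; μ^(4)=-5; μ^(5)=-33

((0, 0, 0, 1, 0); (0, 1, 0, 0, 0); (0, 3, 3, 0, 0); (0, 0, 0, 0, 3); (3, 0, 0, 0, 0))


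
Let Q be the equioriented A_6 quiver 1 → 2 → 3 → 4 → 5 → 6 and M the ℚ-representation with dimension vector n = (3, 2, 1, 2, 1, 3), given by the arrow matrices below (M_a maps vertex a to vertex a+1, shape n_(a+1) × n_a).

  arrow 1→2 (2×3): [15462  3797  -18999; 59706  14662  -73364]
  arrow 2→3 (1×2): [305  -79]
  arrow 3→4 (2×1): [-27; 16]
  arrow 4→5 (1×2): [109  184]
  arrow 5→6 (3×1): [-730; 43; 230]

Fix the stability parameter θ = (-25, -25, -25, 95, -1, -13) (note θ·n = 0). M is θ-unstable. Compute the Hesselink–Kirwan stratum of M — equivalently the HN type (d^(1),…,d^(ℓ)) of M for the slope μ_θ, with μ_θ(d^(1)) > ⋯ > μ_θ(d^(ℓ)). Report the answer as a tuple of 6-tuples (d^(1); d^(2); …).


Via rank(M_{q-1}∘⋯∘M_p): M ≅ I[1,1], I[1,2], I[1,6], I[4,4], I[6,6]^2.
μ_θ-semistable layers: μ^(1)=95; μ^(2)=27; μ^(3)=-13; μ^(4)=-25

((0, 0, 0, 1, 0, 0); (0, 0, 0, 1, 1, 1); (0, 0, 0, 0, 0, 2); (3, 2, 1, 0, 0, 0))


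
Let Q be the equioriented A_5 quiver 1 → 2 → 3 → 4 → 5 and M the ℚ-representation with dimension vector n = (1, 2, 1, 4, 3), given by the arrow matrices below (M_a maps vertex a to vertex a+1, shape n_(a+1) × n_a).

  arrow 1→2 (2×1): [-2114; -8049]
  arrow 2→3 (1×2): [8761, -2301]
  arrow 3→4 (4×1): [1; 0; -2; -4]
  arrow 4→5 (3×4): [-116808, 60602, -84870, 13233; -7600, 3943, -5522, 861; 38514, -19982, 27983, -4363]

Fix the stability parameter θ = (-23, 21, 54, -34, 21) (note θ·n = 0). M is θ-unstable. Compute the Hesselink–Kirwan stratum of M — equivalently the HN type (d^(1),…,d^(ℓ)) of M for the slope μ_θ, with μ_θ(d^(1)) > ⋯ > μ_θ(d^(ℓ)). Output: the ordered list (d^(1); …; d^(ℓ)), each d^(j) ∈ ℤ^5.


Barcode: M ≅ I[1,4], I[2,2], I[4,5]^3. HN layers by μ_θ (4 steps, strictly decreasing):
  μ^(1)=21; μ^(2)=41/3; μ^(3)=-23; μ^(4)=-34

((0, 1, 0, 0, 3); (0, 1, 1, 1, 0); (1, 0, 0, 0, 0); (0, 0, 0, 3, 0))


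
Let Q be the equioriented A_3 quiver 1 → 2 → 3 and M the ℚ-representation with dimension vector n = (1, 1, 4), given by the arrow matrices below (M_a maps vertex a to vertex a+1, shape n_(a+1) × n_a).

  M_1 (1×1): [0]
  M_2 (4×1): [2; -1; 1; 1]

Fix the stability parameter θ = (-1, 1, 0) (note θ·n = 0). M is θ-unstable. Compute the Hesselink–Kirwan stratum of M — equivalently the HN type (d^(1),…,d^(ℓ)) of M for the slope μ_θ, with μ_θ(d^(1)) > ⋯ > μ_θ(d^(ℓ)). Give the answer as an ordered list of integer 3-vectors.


Interval decomposition of M: I[1,1], I[2,3], I[3,3]^3.
HN type (ℓ=3): μ^(1)=1/2; μ^(2)=0; μ^(3)=-1

((0, 1, 1); (0, 0, 3); (1, 0, 0))


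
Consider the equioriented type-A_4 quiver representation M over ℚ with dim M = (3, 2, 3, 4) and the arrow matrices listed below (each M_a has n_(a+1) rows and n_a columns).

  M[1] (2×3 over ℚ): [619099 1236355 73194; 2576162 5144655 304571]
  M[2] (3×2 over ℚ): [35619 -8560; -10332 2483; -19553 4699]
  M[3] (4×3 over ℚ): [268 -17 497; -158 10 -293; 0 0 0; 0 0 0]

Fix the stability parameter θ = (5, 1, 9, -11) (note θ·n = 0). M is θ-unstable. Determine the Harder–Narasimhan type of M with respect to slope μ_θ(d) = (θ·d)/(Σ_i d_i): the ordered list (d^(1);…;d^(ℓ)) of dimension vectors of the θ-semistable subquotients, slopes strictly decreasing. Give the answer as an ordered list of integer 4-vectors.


Via rank(M_{q-1}∘⋯∘M_p): M ≅ I[1,1], I[1,4]^2, I[3,3], I[4,4]^2.
μ_θ-semistable layers: μ^(1)=9; μ^(2)=5; μ^(3)=1; μ^(4)=-11

((0, 0, 1, 0); (1, 0, 0, 0); (2, 2, 2, 2); (0, 0, 0, 2))


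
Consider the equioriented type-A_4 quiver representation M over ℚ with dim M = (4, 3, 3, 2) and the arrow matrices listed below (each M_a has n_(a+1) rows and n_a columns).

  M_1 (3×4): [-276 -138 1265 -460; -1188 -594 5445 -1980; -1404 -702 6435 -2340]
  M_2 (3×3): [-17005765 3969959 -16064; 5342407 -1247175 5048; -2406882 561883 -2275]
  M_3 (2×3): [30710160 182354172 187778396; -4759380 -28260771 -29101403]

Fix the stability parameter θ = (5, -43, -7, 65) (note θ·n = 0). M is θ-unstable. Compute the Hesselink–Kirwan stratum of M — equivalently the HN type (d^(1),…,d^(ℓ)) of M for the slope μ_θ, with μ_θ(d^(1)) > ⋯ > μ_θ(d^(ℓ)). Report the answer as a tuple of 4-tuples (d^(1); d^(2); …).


Interval decomposition of M: I[1,1]^3, I[1,3], I[2,3], I[2,4], I[4,4].
HN type (ℓ=5): μ^(1)=65; μ^(2)=5; μ^(3)=-7; μ^(4)=-19; μ^(5)=-43

((0, 0, 0, 2); (3, 0, 0, 0); (0, 0, 3, 0); (1, 1, 0, 0); (0, 2, 0, 0))


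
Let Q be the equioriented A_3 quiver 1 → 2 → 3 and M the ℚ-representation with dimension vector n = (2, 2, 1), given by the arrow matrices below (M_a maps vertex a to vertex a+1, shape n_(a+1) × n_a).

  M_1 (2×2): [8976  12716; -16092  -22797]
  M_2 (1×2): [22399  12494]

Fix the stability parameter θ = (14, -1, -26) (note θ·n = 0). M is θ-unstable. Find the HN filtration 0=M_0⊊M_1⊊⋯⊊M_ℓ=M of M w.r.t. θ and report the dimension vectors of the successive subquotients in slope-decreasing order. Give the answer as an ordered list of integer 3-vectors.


Interval decomposition of M: I[1,1], I[1,3], I[2,2].
HN type (ℓ=3): μ^(1)=14; μ^(2)=-1; μ^(3)=-13/3

((1, 0, 0); (0, 1, 0); (1, 1, 1))


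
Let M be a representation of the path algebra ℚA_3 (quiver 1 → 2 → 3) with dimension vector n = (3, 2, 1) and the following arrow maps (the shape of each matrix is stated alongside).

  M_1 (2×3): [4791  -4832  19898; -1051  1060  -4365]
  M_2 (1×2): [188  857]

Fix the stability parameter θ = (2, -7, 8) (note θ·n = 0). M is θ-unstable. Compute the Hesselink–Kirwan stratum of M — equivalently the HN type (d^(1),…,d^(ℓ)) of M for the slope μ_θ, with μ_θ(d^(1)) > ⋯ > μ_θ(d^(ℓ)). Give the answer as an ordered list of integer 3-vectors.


Via rank(M_{q-1}∘⋯∘M_p): M ≅ I[1,1], I[1,2], I[1,3].
μ_θ-semistable layers: μ^(1)=8; μ^(2)=2; μ^(3)=-5/2

((0, 0, 1); (1, 0, 0); (2, 2, 0))


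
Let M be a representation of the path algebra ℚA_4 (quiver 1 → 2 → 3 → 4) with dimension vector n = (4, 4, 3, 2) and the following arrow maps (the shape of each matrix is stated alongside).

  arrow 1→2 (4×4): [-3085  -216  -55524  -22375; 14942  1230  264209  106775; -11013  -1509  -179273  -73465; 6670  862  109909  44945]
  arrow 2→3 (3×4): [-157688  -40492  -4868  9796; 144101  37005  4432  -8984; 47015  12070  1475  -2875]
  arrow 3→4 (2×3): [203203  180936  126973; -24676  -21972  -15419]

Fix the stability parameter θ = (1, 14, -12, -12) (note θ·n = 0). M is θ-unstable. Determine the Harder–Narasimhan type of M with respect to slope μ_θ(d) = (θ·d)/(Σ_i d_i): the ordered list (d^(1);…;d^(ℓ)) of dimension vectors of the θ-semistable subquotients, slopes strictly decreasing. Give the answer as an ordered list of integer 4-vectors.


Via rank(M_{q-1}∘⋯∘M_p): M ≅ I[1,2]^2, I[1,3], I[1,4], I[3,4].
μ_θ-semistable layers: μ^(1)=14; μ^(2)=1; μ^(3)=-9/4; μ^(4)=-12

((0, 2, 0, 0); (3, 1, 1, 0); (1, 1, 1, 1); (0, 0, 1, 1))


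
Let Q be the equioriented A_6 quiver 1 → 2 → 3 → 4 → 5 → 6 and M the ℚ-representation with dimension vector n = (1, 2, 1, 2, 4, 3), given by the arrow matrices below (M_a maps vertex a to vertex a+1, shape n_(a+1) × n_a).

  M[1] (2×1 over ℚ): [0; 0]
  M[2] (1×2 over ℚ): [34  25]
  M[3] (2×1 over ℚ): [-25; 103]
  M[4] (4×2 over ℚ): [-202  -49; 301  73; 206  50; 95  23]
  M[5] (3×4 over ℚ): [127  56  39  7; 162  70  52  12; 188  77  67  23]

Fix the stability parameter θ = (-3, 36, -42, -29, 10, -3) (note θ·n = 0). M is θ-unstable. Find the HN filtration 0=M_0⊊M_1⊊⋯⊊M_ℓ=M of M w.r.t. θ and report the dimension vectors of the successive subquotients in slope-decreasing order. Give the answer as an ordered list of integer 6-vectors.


Via rank(M_{q-1}∘⋯∘M_p): M ≅ I[1,1], I[2,2], I[2,6], I[4,5], I[5,5], I[5,6], I[6,6].
μ_θ-semistable layers: μ^(1)=36; μ^(2)=10; μ^(3)=7/2; μ^(4)=-3; μ^(5)=-35/3; μ^(6)=-29

((0, 1, 0, 0, 0, 0); (0, 0, 0, 0, 2, 0); (0, 0, 0, 0, 2, 2); (1, 0, 0, 0, 0, 1); (0, 1, 1, 1, 0, 0); (0, 0, 0, 1, 0, 0))


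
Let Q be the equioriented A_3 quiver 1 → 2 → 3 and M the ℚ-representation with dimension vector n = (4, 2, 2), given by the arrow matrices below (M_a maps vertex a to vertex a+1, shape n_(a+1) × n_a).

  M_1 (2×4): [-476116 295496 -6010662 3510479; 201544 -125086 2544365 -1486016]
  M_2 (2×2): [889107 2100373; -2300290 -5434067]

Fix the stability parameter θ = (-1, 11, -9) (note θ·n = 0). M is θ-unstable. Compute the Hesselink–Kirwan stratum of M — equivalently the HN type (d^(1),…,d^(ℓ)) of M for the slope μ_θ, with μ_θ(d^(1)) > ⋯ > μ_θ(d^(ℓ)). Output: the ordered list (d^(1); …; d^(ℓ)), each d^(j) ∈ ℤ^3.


Via rank(M_{q-1}∘⋯∘M_p): M ≅ I[1,1]^2, I[1,3]^2.
μ_θ-semistable layers: μ^(1)=1; μ^(2)=-1

((0, 2, 2); (4, 0, 0))


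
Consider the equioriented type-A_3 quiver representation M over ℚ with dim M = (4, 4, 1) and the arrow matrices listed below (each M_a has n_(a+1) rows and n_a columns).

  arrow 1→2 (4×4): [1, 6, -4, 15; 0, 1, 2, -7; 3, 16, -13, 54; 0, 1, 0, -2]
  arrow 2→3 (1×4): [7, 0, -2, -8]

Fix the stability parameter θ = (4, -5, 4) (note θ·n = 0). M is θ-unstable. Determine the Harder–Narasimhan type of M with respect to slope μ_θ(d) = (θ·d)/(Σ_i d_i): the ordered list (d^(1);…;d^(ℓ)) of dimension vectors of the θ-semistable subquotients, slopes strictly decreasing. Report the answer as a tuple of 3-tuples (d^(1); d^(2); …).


Interval decomposition of M: I[1,2]^3, I[1,3].
HN type (ℓ=2): μ^(1)=4; μ^(2)=-1/2

((0, 0, 1); (4, 4, 0))


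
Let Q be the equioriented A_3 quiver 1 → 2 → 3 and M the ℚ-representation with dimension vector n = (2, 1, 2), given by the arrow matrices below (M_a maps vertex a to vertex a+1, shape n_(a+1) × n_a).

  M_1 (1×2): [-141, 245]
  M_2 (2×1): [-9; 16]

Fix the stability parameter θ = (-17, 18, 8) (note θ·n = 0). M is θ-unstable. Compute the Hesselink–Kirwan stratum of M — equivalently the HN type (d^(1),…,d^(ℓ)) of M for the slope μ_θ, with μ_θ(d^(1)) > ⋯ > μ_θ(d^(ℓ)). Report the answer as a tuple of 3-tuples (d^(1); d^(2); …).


Via rank(M_{q-1}∘⋯∘M_p): M ≅ I[1,1], I[1,3], I[3,3].
μ_θ-semistable layers: μ^(1)=13; μ^(2)=8; μ^(3)=-17

((0, 1, 1); (0, 0, 1); (2, 0, 0))


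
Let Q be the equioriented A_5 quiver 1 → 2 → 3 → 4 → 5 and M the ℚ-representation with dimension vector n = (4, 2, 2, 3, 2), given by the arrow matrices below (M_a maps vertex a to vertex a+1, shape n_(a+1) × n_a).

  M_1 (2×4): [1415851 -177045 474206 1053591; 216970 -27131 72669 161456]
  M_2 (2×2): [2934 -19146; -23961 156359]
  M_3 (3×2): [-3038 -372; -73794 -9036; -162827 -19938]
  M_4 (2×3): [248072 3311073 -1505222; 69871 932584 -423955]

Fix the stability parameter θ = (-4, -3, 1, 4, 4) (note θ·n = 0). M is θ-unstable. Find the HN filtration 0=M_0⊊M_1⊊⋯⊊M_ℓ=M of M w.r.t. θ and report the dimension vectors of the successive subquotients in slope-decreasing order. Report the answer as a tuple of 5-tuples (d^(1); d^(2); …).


Interval decomposition of M: I[1,1]^2, I[1,2], I[1,3], I[3,5], I[4,4], I[4,5].
HN type (ℓ=4): μ^(1)=4; μ^(2)=1; μ^(3)=-3; μ^(4)=-4

((0, 0, 0, 3, 2); (0, 0, 2, 0, 0); (0, 2, 0, 0, 0); (4, 0, 0, 0, 0))


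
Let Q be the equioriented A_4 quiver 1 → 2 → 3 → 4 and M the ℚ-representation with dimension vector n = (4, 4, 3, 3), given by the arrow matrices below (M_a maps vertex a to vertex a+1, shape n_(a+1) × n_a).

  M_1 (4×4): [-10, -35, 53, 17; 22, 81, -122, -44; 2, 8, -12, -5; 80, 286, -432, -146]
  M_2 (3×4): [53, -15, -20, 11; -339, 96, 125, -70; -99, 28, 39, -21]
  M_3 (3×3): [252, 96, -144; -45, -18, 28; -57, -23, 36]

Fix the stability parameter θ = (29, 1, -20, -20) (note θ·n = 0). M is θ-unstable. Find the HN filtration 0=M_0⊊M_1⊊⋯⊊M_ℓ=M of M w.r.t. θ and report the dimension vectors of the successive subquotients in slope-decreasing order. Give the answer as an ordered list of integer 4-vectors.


Interval decomposition of M: I[1,1], I[1,3], I[1,4]^2, I[2,2], I[4,4].
HN type (ℓ=5): μ^(1)=29; μ^(2)=10/3; μ^(3)=1; μ^(4)=-5/2; μ^(5)=-20

((1, 0, 0, 0); (1, 1, 1, 0); (0, 1, 0, 0); (2, 2, 2, 2); (0, 0, 0, 1))


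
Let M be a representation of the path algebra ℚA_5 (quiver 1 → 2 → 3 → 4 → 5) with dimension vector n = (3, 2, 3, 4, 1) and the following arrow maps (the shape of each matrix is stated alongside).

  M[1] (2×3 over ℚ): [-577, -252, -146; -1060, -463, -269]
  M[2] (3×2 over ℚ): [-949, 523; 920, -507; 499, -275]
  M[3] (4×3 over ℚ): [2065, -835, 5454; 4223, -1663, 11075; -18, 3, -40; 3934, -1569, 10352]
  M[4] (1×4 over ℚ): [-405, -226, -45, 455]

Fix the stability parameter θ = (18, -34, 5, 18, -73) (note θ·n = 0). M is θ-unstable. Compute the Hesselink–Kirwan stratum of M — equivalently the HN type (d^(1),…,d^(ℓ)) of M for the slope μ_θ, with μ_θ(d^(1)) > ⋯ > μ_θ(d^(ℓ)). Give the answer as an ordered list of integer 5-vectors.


Interval decomposition of M: I[1,1], I[1,4], I[1,5], I[3,4], I[4,4].
HN type (ℓ=4): μ^(1)=18; μ^(2)=5; μ^(3)=-8; μ^(4)=-66/5

((1, 0, 0, 3, 0); (0, 0, 2, 0, 0); (1, 1, 0, 0, 0); (1, 1, 1, 1, 1))


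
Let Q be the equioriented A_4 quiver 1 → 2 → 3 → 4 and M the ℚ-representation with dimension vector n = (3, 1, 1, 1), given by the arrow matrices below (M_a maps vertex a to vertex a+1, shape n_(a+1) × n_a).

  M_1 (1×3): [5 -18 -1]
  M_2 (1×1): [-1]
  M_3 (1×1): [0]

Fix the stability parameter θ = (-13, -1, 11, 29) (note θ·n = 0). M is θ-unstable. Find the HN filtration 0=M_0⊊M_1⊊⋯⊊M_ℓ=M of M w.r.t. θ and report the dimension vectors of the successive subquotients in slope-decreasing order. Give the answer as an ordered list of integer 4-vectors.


Interval decomposition of M: I[1,1]^2, I[1,3], I[4,4].
HN type (ℓ=4): μ^(1)=29; μ^(2)=11; μ^(3)=-1; μ^(4)=-13

((0, 0, 0, 1); (0, 0, 1, 0); (0, 1, 0, 0); (3, 0, 0, 0))


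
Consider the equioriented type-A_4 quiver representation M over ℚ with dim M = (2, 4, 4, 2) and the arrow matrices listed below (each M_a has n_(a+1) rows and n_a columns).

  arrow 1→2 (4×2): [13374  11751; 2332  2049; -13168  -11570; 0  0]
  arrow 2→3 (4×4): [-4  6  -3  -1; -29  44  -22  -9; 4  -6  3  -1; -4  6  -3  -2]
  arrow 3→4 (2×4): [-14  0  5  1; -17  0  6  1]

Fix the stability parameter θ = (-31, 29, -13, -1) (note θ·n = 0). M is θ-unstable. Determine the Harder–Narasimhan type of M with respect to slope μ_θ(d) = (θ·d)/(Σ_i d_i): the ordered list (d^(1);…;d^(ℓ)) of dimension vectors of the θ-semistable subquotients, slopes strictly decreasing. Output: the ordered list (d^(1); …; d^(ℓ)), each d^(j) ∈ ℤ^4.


Interval decomposition of M: I[1,2], I[1,3], I[2,4]^2, I[3,3].
HN type (ℓ=5): μ^(1)=29; μ^(2)=8; μ^(3)=5; μ^(4)=-13; μ^(5)=-31

((0, 1, 0, 0); (0, 1, 1, 0); (0, 2, 2, 2); (0, 0, 1, 0); (2, 0, 0, 0))


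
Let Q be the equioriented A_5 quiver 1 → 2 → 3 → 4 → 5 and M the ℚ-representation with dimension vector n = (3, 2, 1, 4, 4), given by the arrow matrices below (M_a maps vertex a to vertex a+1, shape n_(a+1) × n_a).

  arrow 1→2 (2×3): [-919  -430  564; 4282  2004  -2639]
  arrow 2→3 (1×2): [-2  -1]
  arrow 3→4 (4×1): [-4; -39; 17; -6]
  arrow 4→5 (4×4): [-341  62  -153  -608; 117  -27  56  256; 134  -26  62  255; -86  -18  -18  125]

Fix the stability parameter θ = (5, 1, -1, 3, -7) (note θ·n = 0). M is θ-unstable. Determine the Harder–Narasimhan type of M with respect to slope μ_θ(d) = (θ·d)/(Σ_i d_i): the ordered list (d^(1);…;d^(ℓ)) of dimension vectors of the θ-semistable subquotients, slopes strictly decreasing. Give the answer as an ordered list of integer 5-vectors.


Interval decomposition of M: I[1,1], I[1,2], I[1,5], I[4,4], I[4,5]^2, I[5,5].
HN type (ℓ=5): μ^(1)=5; μ^(2)=3; μ^(3)=1/5; μ^(4)=-2; μ^(5)=-7

((1, 0, 0, 0, 0); (1, 1, 0, 1, 0); (1, 1, 1, 1, 1); (0, 0, 0, 2, 2); (0, 0, 0, 0, 1))


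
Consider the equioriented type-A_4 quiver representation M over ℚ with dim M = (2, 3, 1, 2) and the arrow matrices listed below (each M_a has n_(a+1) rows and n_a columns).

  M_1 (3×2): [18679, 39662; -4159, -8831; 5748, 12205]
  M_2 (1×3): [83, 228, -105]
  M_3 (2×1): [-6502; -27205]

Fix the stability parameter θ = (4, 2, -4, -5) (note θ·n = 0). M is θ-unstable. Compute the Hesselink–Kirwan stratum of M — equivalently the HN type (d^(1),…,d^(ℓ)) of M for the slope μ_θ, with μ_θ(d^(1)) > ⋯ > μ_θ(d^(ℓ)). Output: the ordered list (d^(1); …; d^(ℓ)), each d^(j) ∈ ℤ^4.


Interval decomposition of M: I[1,2], I[1,4], I[2,2], I[4,4].
HN type (ℓ=4): μ^(1)=3; μ^(2)=2; μ^(3)=-3/4; μ^(4)=-5

((1, 1, 0, 0); (0, 1, 0, 0); (1, 1, 1, 1); (0, 0, 0, 1))


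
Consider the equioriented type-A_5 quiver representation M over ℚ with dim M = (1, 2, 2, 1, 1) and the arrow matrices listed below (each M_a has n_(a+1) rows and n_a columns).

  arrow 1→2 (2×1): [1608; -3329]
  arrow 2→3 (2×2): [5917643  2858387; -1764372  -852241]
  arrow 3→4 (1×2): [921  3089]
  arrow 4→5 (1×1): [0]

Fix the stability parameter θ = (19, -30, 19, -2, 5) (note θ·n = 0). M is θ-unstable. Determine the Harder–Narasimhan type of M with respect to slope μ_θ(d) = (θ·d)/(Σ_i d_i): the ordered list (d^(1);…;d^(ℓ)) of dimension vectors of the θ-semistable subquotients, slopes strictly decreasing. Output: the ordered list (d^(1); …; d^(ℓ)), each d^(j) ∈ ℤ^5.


Interval decomposition of M: I[1,4], I[2,3], I[5,5].
HN type (ℓ=5): μ^(1)=19; μ^(2)=17/2; μ^(3)=5; μ^(4)=-11/2; μ^(5)=-30

((0, 0, 1, 0, 0); (0, 0, 1, 1, 0); (0, 0, 0, 0, 1); (1, 1, 0, 0, 0); (0, 1, 0, 0, 0))


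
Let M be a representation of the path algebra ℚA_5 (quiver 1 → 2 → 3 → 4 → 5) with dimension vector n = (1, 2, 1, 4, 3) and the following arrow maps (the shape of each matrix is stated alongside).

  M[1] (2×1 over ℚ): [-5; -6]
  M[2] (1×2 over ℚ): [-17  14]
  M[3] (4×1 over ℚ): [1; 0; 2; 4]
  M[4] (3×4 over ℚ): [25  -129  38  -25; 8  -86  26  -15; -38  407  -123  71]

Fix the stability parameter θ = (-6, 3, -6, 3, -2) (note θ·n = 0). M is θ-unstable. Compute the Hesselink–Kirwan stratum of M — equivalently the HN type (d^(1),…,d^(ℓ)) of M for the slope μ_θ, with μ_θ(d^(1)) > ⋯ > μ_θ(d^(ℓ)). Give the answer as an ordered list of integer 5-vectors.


Via rank(M_{q-1}∘⋯∘M_p): M ≅ I[1,5], I[2,2], I[4,4], I[4,5]^2.
μ_θ-semistable layers: μ^(1)=3; μ^(2)=1/2; μ^(3)=-3/2; μ^(4)=-6

((0, 1, 0, 1, 0); (0, 0, 0, 3, 3); (0, 1, 1, 0, 0); (1, 0, 0, 0, 0))


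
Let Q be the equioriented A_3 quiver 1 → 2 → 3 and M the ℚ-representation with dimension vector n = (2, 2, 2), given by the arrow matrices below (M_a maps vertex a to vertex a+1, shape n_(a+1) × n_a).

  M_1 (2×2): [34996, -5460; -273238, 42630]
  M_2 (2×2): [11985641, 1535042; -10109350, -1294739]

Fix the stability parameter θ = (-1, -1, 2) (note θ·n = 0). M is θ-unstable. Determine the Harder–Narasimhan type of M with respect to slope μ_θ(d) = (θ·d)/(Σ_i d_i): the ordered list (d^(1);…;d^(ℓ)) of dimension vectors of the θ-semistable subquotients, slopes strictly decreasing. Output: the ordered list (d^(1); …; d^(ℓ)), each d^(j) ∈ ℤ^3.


Interval decomposition of M: I[1,1], I[1,3], I[2,3].
HN type (ℓ=2): μ^(1)=2; μ^(2)=-1

((0, 0, 2); (2, 2, 0))


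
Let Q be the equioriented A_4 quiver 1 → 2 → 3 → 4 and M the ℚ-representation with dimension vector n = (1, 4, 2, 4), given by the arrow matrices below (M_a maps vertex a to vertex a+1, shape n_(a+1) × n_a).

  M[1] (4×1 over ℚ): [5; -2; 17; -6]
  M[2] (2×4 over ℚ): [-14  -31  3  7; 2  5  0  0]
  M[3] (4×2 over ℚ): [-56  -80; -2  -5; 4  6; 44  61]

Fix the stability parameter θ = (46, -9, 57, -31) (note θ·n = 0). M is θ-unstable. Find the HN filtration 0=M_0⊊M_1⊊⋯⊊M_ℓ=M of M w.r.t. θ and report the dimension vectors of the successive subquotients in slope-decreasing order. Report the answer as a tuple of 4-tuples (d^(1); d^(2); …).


Via rank(M_{q-1}∘⋯∘M_p): M ≅ I[1,4], I[2,2]^2, I[2,4], I[4,4]^2.
μ_θ-semistable layers: μ^(1)=63/4; μ^(2)=13; μ^(3)=-9; μ^(4)=-31

((1, 1, 1, 1); (0, 0, 1, 1); (0, 3, 0, 0); (0, 0, 0, 2))


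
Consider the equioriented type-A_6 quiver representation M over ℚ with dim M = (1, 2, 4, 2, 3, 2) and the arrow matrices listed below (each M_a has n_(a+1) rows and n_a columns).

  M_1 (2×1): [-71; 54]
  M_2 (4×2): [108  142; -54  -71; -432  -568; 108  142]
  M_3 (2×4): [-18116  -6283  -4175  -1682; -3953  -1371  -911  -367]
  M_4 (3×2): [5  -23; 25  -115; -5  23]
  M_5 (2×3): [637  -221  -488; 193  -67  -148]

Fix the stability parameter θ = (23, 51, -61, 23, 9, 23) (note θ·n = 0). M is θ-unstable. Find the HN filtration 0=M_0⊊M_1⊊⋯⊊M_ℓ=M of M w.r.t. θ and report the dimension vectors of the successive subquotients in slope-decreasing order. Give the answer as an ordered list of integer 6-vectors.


Interval decomposition of M: I[1,2], I[2,6], I[3,3]^2, I[3,4], I[5,5], I[5,6].
HN type (ℓ=6): μ^(1)=51; μ^(2)=23; μ^(3)=16; μ^(4)=9; μ^(5)=-5; μ^(6)=-61

((0, 1, 0, 0, 0, 0); (1, 0, 0, 1, 0, 2); (0, 0, 0, 1, 1, 0); (0, 0, 0, 0, 2, 0); (0, 1, 1, 0, 0, 0); (0, 0, 3, 0, 0, 0))


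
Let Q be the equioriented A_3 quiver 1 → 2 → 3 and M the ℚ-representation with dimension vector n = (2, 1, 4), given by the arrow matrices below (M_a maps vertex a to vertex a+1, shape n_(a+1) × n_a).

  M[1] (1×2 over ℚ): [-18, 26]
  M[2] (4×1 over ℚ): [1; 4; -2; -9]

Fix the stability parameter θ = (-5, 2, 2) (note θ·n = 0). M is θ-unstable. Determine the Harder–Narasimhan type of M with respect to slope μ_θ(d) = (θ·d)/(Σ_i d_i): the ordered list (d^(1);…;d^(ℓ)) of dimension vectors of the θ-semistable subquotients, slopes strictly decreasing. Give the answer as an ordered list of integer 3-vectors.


Interval decomposition of M: I[1,1], I[1,3], I[3,3]^3.
HN type (ℓ=2): μ^(1)=2; μ^(2)=-5

((0, 1, 4); (2, 0, 0))


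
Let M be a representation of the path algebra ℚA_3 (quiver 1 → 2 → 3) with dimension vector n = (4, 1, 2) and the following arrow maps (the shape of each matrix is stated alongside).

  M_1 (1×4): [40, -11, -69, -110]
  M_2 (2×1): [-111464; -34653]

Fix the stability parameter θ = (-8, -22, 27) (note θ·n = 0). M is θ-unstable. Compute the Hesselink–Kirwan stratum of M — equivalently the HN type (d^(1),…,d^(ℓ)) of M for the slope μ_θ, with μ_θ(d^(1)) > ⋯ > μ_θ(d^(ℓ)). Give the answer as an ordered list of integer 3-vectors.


Interval decomposition of M: I[1,1]^3, I[1,3], I[3,3].
HN type (ℓ=3): μ^(1)=27; μ^(2)=-8; μ^(3)=-15

((0, 0, 2); (3, 0, 0); (1, 1, 0))


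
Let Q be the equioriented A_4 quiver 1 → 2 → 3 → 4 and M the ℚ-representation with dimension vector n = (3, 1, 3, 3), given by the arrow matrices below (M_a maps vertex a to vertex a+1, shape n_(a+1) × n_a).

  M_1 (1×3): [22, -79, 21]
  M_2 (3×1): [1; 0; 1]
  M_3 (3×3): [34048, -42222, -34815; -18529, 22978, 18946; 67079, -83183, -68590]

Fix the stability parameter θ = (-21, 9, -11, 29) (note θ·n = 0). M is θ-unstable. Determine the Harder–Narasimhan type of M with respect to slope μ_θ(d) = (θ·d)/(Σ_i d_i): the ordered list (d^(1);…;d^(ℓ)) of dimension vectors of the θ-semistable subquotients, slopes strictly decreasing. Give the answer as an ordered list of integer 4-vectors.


Interval decomposition of M: I[1,1]^2, I[1,4], I[3,4]^2.
HN type (ℓ=4): μ^(1)=29; μ^(2)=-1; μ^(3)=-11; μ^(4)=-21

((0, 0, 0, 3); (0, 1, 1, 0); (0, 0, 2, 0); (3, 0, 0, 0))


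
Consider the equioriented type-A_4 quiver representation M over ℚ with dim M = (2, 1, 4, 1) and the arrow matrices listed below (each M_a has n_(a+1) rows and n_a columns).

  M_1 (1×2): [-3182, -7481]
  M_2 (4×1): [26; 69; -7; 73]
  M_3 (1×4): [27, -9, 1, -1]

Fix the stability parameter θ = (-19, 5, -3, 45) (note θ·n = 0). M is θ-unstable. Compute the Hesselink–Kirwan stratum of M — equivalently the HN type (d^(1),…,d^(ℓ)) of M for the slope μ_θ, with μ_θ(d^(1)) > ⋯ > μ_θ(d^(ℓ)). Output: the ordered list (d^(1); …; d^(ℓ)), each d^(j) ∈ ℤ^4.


Barcode: M ≅ I[1,1], I[1,4], I[3,3]^3. HN layers by μ_θ (4 steps, strictly decreasing):
  μ^(1)=45; μ^(2)=1; μ^(3)=-3; μ^(4)=-19

((0, 0, 0, 1); (0, 1, 1, 0); (0, 0, 3, 0); (2, 0, 0, 0))


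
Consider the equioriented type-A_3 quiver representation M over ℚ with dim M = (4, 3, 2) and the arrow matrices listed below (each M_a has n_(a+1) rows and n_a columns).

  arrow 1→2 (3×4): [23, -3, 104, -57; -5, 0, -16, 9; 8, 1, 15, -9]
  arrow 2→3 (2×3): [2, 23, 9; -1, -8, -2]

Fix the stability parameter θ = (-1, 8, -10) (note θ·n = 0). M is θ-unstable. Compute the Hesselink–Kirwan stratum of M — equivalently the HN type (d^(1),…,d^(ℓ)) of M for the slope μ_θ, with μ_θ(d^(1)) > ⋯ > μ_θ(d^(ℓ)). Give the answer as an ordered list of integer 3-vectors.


Barcode: M ≅ I[1,1], I[1,2], I[1,3]^2. HN layers by μ_θ (2 steps, strictly decreasing):
  μ^(1)=8; μ^(2)=-1

((0, 1, 0); (4, 2, 2))


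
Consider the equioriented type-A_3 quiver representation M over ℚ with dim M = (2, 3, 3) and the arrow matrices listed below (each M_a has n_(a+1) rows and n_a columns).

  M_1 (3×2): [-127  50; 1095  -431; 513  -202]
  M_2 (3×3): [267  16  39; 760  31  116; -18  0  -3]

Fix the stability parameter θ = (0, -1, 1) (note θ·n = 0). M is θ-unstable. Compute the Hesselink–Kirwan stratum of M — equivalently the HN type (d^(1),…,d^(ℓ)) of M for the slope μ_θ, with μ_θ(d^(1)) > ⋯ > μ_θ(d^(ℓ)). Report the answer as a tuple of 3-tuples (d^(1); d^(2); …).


Via rank(M_{q-1}∘⋯∘M_p): M ≅ I[1,3]^2, I[2,3].
μ_θ-semistable layers: μ^(1)=1; μ^(2)=-1/2; μ^(3)=-1

((0, 0, 3); (2, 2, 0); (0, 1, 0))


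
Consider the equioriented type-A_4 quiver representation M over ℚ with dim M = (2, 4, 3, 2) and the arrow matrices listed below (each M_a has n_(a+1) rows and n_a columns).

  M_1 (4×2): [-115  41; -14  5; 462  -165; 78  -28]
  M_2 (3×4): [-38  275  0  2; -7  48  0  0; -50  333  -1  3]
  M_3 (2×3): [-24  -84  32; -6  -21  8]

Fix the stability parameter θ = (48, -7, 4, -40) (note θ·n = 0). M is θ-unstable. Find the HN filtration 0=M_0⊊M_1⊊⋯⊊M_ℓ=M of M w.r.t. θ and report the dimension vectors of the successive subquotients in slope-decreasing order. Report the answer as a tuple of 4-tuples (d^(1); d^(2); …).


Via rank(M_{q-1}∘⋯∘M_p): M ≅ I[1,3], I[1,4], I[2,2], I[2,3], I[4,4].
μ_θ-semistable layers: μ^(1)=15; μ^(2)=4; μ^(3)=5/4; μ^(4)=-7; μ^(5)=-40

((1, 1, 1, 0); (0, 0, 1, 0); (1, 1, 1, 1); (0, 2, 0, 0); (0, 0, 0, 1))


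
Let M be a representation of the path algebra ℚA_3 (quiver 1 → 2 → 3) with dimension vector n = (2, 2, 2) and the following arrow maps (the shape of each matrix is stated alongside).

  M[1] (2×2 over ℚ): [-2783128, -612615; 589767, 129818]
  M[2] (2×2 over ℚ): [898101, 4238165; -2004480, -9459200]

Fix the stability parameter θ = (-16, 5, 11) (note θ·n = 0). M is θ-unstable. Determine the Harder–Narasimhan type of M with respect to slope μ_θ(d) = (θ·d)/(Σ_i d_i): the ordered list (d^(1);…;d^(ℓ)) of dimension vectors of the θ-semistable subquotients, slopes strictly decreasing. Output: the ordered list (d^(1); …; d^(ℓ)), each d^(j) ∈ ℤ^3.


Interval decomposition of M: I[1,2], I[1,3], I[3,3].
HN type (ℓ=3): μ^(1)=11; μ^(2)=5; μ^(3)=-16

((0, 0, 2); (0, 2, 0); (2, 0, 0))


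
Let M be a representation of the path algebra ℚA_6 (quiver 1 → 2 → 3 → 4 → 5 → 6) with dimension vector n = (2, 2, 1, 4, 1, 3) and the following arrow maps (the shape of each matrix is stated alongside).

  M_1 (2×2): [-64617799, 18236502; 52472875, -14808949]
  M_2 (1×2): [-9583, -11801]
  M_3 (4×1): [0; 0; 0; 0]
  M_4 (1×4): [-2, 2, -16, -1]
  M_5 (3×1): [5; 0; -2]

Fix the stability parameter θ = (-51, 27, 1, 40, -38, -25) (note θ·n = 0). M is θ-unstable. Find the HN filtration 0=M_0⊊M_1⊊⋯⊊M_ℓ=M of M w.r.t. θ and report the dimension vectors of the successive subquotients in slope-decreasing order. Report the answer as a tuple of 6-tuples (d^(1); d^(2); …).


Interval decomposition of M: I[1,2], I[1,3], I[4,4]^3, I[4,6], I[6,6]^2.
HN type (ℓ=6): μ^(1)=40; μ^(2)=27; μ^(3)=14; μ^(4)=-23/3; μ^(5)=-25; μ^(6)=-51

((0, 0, 0, 3, 0, 0); (0, 1, 0, 0, 0, 0); (0, 1, 1, 0, 0, 0); (0, 0, 0, 1, 1, 1); (0, 0, 0, 0, 0, 2); (2, 0, 0, 0, 0, 0))


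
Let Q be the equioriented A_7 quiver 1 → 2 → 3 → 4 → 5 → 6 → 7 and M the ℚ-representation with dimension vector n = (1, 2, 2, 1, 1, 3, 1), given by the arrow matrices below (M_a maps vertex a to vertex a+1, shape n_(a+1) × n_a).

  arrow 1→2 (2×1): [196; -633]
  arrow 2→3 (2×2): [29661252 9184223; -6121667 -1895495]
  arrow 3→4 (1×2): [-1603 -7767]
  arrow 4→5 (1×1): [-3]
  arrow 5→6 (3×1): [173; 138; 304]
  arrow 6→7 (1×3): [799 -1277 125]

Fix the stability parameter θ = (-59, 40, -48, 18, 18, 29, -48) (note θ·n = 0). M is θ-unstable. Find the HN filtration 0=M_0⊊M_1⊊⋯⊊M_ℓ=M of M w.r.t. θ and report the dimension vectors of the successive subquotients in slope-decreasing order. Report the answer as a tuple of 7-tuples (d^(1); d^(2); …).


Interval decomposition of M: I[1,3], I[2,7], I[6,6]^2.
HN type (ℓ=4): μ^(1)=29; μ^(2)=17/4; μ^(3)=-4; μ^(4)=-59

((0, 0, 0, 0, 0, 2, 0); (0, 0, 0, 1, 1, 1, 1); (0, 2, 2, 0, 0, 0, 0); (1, 0, 0, 0, 0, 0, 0))


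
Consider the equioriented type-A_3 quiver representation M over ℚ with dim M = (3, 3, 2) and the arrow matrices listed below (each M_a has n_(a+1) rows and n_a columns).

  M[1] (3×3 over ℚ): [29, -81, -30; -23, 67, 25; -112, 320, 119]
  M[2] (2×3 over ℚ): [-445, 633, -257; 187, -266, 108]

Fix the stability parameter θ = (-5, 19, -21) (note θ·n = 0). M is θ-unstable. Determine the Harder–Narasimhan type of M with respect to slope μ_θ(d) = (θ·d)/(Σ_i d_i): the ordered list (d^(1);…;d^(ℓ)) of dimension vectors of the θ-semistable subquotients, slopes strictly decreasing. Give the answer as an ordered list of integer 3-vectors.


Via rank(M_{q-1}∘⋯∘M_p): M ≅ I[1,1], I[1,2], I[1,3], I[2,3].
μ_θ-semistable layers: μ^(1)=19; μ^(2)=-1; μ^(3)=-5

((0, 1, 0); (0, 2, 2); (3, 0, 0))
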